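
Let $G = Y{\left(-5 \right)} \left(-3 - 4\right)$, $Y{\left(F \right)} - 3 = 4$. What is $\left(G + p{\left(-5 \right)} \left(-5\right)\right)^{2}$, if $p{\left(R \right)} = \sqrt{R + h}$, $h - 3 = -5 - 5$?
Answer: $2101 + 980 i \sqrt{3} \approx 2101.0 + 1697.4 i$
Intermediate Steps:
$h = -7$ ($h = 3 - 10 = -7$)
$Y{\left(F \right)} = 7$ ($Y{\left(F \right)} = 3 + 4 = 7$)
$p{\left(R \right)} = \sqrt{-7 + R}$ ($p{\left(R \right)} = \sqrt{R - 7} = \sqrt{-7 + R}$)
$G = -49$ ($G = 7 \left(-3 - 4\right) = 7 \left(-7\right) = -49$)
$\left(G + p{\left(-5 \right)} \left(-5\right)\right)^{2} = \left(-49 + \sqrt{-7 - 5} \left(-5\right)\right)^{2} = \left(-49 + \sqrt{-12} \left(-5\right)\right)^{2} = \left(-49 + 2 i \sqrt{3} \left(-5\right)\right)^{2} = \left(-49 - 10 i \sqrt{3}\right)^{2}$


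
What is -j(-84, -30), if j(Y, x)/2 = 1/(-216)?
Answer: 1/108 ≈ 0.0092593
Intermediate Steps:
j(Y, x) = -1/108 (j(Y, x) = 2/(-216) = 2*(-1/216) = -1/108)
-j(-84, -30) = -1*(-1/108) = 1/108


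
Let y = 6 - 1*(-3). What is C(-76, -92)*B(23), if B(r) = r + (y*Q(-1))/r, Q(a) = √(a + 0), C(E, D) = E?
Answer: -1748 - 684*I/23 ≈ -1748.0 - 29.739*I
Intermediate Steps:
Q(a) = √a
y = 9 (y = 6 + 3 = 9)
B(r) = r + 9*I/r (B(r) = r + (9*√(-1))/r = r + (9*I)/r = r + 9*I/r)
C(-76, -92)*B(23) = -76*(23 + 9*I/23) = -1748 - 684*I/23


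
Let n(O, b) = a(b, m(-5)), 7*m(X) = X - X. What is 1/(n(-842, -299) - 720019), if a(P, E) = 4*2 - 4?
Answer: -1/720015 ≈ -1.3889e-6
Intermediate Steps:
m(X) = 0 (m(X) = (X - X)/7 = (⅐)*0 = 0)
a(P, E) = 4 (a(P, E) = 8 - 4 = 4)
n(O, b) = 4
1/(n(-842, -299) - 720019) = 1/(4 - 720019) = 1/(-720015) = -1/720015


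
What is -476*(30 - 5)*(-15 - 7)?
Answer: 261800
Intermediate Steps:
-476*(30 - 5)*(-15 - 7) = -11900*(-22) = -476*(-550) = 261800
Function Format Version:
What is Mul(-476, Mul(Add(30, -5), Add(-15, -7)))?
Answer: 261800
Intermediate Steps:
Mul(-476, Mul(Add(30, -5), Add(-15, -7))) = Mul(-476, Mul(25, -22)) = Mul(-476, -550) = 261800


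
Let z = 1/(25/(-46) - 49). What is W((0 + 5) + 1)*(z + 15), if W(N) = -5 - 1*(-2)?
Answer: -102417/2279 ≈ -44.939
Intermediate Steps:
W(N) = -3 (W(N) = -5 + 2 = -3)
z = -46/2279 (z = 1/(25*(-1/46) - 49) = 1/(-25/46 - 49) = 1/(-2279/46) = -46/2279 ≈ -0.020184)
W((0 + 5) + 1)*(z + 15) = -3*(-46/2279 + 15) = -3*34139/2279 = -102417/2279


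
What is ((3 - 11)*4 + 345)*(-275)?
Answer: -86075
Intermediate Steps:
((3 - 11)*4 + 345)*(-275) = (-8*4 + 345)*(-275) = (-32 + 345)*(-275) = 313*(-275) = -86075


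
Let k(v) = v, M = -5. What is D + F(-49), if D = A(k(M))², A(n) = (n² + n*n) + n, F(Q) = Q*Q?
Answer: 4426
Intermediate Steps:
F(Q) = Q²
A(n) = n + 2*n² (A(n) = (n² + n²) + n = 2*n² + n = n + 2*n²)
D = 2025 (D = (-5*(1 + 2*(-5)))² = (-5*(1 - 10))² = (-5*(-9))² = 45² = 2025)
D + F(-49) = 2025 + (-49)² = 2025 + 2401 = 4426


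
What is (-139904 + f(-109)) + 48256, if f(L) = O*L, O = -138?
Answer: -76606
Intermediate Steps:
f(L) = -138*L
(-139904 + f(-109)) + 48256 = (-139904 - 138*(-109)) + 48256 = (-139904 + 15042) + 48256 = -124862 + 48256 = -76606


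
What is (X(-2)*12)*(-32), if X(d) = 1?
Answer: -384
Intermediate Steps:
(X(-2)*12)*(-32) = (1*12)*(-32) = 12*(-32) = -384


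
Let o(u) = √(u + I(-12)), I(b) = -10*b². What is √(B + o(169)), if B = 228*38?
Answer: √(8664 + I*√1271) ≈ 93.081 + 0.1915*I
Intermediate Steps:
B = 8664
o(u) = √(-1440 + u) (o(u) = √(u - 10*(-12)²) = √(u - 10*144) = √(u - 1440) = √(-1440 + u))
√(B + o(169)) = √(8664 + √(-1440 + 169)) = √(8664 + √(-1271)) = √(8664 + I*√1271)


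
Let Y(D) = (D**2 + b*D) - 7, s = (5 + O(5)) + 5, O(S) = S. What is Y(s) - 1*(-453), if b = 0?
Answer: 671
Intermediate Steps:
s = 15 (s = (5 + 5) + 5 = 10 + 5 = 15)
Y(D) = -7 + D**2 (Y(D) = (D**2 + 0*D) - 7 = (D**2 + 0) - 7 = D**2 - 7 = -7 + D**2)
Y(s) - 1*(-453) = (-7 + 15**2) - 1*(-453) = (-7 + 225) + 453 = 218 + 453 = 671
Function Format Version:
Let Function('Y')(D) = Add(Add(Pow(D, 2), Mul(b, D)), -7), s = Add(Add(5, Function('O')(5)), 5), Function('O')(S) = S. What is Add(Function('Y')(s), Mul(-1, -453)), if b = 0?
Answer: 671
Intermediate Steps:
s = 15 (s = Add(Add(5, 5), 5) = Add(10, 5) = 15)
Function('Y')(D) = Add(-7, Pow(D, 2)) (Function('Y')(D) = Add(Add(Pow(D, 2), Mul(0, D)), -7) = Add(Add(Pow(D, 2), 0), -7) = Add(Pow(D, 2), -7) = Add(-7, Pow(D, 2)))
Add(Function('Y')(s), Mul(-1, -453)) = Add(Add(-7, Pow(15, 2)), Mul(-1, -453)) = Add(Add(-7, 225), 453) = Add(218, 453) = 671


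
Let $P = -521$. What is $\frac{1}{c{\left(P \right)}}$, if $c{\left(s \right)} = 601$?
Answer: $\frac{1}{601} \approx 0.0016639$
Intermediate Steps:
$\frac{1}{c{\left(P \right)}} = \frac{1}{601}$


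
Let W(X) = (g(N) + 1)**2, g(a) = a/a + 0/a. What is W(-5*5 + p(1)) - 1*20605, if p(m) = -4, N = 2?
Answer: -20601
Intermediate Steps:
g(a) = 1 (g(a) = 1 + 0 = 1)
W(X) = 4 (W(X) = (1 + 1)**2 = 2**2 = 4)
W(-5*5 + p(1)) - 1*20605 = 4 - 1*20605 = 4 - 20605 = -20601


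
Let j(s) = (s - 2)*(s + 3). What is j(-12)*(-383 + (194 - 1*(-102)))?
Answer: -10962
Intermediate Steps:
j(s) = (-2 + s)*(3 + s)
j(-12)*(-383 + (194 - 1*(-102))) = (-6 - 12 + (-12)**2)*(-383 + (194 - 1*(-102))) = (-6 - 12 + 144)*(-383 + (194 + 102)) = 126*(-383 + 296) = 126*(-87) = -10962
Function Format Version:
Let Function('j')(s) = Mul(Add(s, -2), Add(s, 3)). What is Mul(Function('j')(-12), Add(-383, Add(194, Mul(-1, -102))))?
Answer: -10962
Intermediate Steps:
Function('j')(s) = Mul(Add(-2, s), Add(3, s))
Mul(Function('j')(-12), Add(-383, Add(194, Mul(-1, -102)))) = Mul(Add(-6, -12, Pow(-12, 2)), Add(-383, Add(194, Mul(-1, -102)))) = Mul(Add(-6, -12, 144), Add(-383, Add(194, 102))) = Mul(126, Add(-383, 296)) = Mul(126, -87) = -10962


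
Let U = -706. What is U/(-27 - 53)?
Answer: 353/40 ≈ 8.8250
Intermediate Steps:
U/(-27 - 53) = -706/(-27 - 53) = -706/(-80) = -1/80*(-706) = 353/40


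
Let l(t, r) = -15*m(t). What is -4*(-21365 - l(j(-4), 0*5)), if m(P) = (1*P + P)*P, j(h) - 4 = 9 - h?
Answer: 50780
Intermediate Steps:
j(h) = 13 - h (j(h) = 4 + (9 - h) = 13 - h)
m(P) = 2*P**2 (m(P) = (P + P)*P = (2*P)*P = 2*P**2)
l(t, r) = -30*t**2
-4*(-21365 - l(j(-4), 0*5)) = -4*(-21365 - (-30)*(13 - 1*(-4))**2) = -4*(-21365 - (-30)*(13 + 4)**2) = -4*(-21365 - (-30)*17**2) = -4*(-21365 - (-30)*289) = -4*(-21365 - 1*(-8670)) = -4*(-21365 + 8670) = -4*(-12695) = 50780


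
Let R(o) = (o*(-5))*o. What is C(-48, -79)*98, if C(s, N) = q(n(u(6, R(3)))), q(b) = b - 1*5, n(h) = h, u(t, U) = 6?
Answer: 98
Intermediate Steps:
R(o) = -5*o² (R(o) = (-5*o)*o = -5*o²)
q(b) = -5 + b (q(b) = b - 5 = -5 + b)
C(s, N) = 1 (C(s, N) = -5 + 6 = 1)
C(-48, -79)*98 = 1*98 = 98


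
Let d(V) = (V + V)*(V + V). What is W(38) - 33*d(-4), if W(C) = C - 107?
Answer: -2181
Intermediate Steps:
W(C) = -107 + C
d(V) = 4*V² (d(V) = (2*V)*(2*V) = 4*V²)
W(38) - 33*d(-4) = (-107 + 38) - 132*(-4)² = -69 - 132*16 = -69 - 33*64 = -69 - 2112 = -2181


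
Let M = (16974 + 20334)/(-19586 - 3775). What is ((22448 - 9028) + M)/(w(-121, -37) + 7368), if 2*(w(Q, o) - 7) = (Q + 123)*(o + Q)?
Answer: 104489104/56198779 ≈ 1.8593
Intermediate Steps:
M = -12436/7787 (M = 37308/(-23361) = 37308*(-1/23361) = -12436/7787 ≈ -1.5970)
w(Q, o) = 7 + (123 + Q)*(Q + o)/2 (w(Q, o) = 7 + ((Q + 123)*(o + Q))/2 = 7 + ((123 + Q)*(Q + o))/2 = 7 + (123 + Q)*(Q + o)/2)
((22448 - 9028) + M)/(w(-121, -37) + 7368) = ((22448 - 9028) - 12436/7787)/((7 + (1/2)*(-121)**2 + (123/2)*(-121) + (123/2)*(-37) + (1/2)*(-121)*(-37)) + 7368) = (13420 - 12436/7787)/((7 + (1/2)*14641 - 14883/2 - 4551/2 + 4477/2) + 7368) = 104489104/(7787*((7 + 14641/2 - 14883/2 - 4551/2 + 4477/2) + 7368)) = 104489104/(7787*(-151 + 7368)) = (104489104/7787)/7217 = (104489104/7787)*(1/7217) = 104489104/56198779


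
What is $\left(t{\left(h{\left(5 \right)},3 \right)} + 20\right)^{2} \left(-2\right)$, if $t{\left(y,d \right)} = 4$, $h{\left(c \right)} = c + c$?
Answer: $-1152$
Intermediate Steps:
$h{\left(c \right)} = 2 c$
$\left(t{\left(h{\left(5 \right)},3 \right)} + 20\right)^{2} \left(-2\right) = \left(4 + 20\right)^{2} \left(-2\right) = 24^{2} \left(-2\right) = 576 \left(-2\right) = -1152$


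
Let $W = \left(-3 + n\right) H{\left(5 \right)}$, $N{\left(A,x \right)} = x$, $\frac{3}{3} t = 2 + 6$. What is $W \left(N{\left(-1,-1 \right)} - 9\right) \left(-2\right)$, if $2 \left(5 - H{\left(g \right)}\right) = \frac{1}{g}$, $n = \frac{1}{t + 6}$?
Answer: $-287$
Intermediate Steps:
$t = 8$ ($t = 2 + 6 = 8$)
$n = \frac{1}{14}$ ($n = \frac{1}{8 + 6} = \frac{1}{14} \approx 0.071429$)
$H{\left(g \right)} = 5 - \frac{1}{2 g}$
$W = - \frac{287}{20}$ ($W = \left(-3 + \frac{1}{14}\right) \left(5 - \frac{1}{2 \cdot 5}\right) = - \frac{41 \left(5 - \frac{1}{10}\right)}{14} = \left(- \frac{41}{14}\right) \frac{49}{10} = - \frac{287}{20} \approx -14.35$)
$W \left(N{\left(-1,-1 \right)} - 9\right) \left(-2\right) = - \frac{287 \left(-1 - 9\right)}{20} \left(-2\right) = \left(- \frac{287}{20}\right) \left(-10\right) \left(-2\right) = \frac{287}{2} \left(-2\right) = -287$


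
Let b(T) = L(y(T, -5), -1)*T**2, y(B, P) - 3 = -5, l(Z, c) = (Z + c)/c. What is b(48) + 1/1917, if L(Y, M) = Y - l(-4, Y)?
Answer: -22083839/1917 ≈ -11520.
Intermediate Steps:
l(Z, c) = (Z + c)/c
y(B, P) = -2 (y(B, P) = 3 - 5 = -2)
L(Y, M) = Y - (-4 + Y)/Y
b(T) = -5*T**2 (b(T) = (-1 - 2 + 4/(-2))*T**2 = (-1 - 2 + 4*(-1/2))*T**2 = (-1 - 2 - 2)*T**2 = -5*T**2)
b(48) + 1/1917 = -5*48**2 + 1/1917 = -5*2304 + 1/1917 = -11520 + 1/1917 = -22083839/1917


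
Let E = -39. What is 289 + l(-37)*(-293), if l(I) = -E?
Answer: -11138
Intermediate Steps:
l(I) = 39 (l(I) = -1*(-39) = 39)
289 + l(-37)*(-293) = 289 + 39*(-293) = 289 - 11427 = -11138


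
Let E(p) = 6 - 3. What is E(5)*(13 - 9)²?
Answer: 48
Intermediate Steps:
E(p) = 3
E(5)*(13 - 9)² = 3*(13 - 9)² = 3*4² = 3*16 = 48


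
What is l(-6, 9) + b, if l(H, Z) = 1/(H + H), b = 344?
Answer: 4127/12 ≈ 343.92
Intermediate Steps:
l(H, Z) = 1/(2*H)
l(-6, 9) + b = (½)/(-6) + 344 = (½)*(-⅙) + 344 = -1/12 + 344 = 4127/12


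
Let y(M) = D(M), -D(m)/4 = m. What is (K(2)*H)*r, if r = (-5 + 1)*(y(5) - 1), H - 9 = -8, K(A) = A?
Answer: 168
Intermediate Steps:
D(m) = -4*m
y(M) = -4*M
H = 1 (H = 9 - 8 = 1)
r = 84 (r = (-5 + 1)*(-4*5 - 1) = -4*(-20 - 1) = -4*(-21) = 84)
(K(2)*H)*r = (2*1)*84 = 2*84 = 168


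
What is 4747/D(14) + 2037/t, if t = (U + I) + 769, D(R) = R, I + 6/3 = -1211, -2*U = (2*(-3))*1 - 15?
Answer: 1352871/4046 ≈ 334.37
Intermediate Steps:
U = 21/2 (U = -((2*(-3))*1 - 15)/2 = -(-6*1 - 15)/2 = -(-6 - 15)/2 = -1/2*(-21) = 21/2 ≈ 10.500)
I = -1213 (I = -2 - 1211 = -1213)
t = -867/2 (t = (21/2 - 1213) + 769 = -2405/2 + 769 = -867/2 ≈ -433.50)
4747/D(14) + 2037/t = 4747/14 + 2037/(-867/2) = 4747*(1/14) + 2037*(-2/867) = 4747/14 - 1358/289 = 1352871/4046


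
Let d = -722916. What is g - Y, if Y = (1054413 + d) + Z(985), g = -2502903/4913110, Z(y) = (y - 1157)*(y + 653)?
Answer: -244483769613/4913110 ≈ -49762.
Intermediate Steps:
Z(y) = (-1157 + y)*(653 + y)
g = -2502903/4913110 (g = -2502903*1/4913110 = -2502903/4913110 ≈ -0.50943)
Y = 49761 (Y = (1054413 - 722916) + (-755521 + 985**2 - 504*985) = 331497 + (-755521 + 970225 - 496440) = 331497 - 281736 = 49761)
g - Y = -2502903/4913110 - 1*49761 = -2502903/4913110 - 49761 = -244483769613/4913110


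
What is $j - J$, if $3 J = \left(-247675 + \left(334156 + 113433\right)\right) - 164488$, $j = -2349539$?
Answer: $- \frac{7084043}{3} \approx -2.3613 \cdot 10^{6}$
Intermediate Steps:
$J = \frac{35426}{3}$ ($J = \frac{\left(-247675 + \left(334156 + 113433\right)\right) - 164488}{3} = \frac{\left(-247675 + 447589\right) - 164488}{3} = \frac{199914 - 164488}{3} = \frac{1}{3} \cdot 35426 = \frac{35426}{3} \approx 11809.0$)
$j - J = -2349539 - \frac{35426}{3} = - \frac{7084043}{3}$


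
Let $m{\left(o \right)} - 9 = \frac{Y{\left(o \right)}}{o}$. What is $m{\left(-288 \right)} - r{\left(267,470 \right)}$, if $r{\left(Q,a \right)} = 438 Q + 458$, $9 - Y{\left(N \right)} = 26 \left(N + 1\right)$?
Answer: $- \frac{33817231}{288} \approx -1.1742 \cdot 10^{5}$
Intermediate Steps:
$Y{\left(N \right)} = -17 - 26 N$ ($Y{\left(N \right)} = 9 - 26 \left(N + 1\right) = 9 - 26 \left(1 + N\right) = 9 - \left(26 + 26 N\right) = -17 - 26 N$)
$r{\left(Q,a \right)} = 458 + 438 Q$
$m{\left(o \right)} = 9 + \frac{-17 - 26 o}{o}$
$m{\left(-288 \right)} - r{\left(267,470 \right)} = \left(-17 - \frac{17}{-288}\right) - \left(458 + 438 \cdot 267\right) = \left(-17 - - \frac{17}{288}\right) - \left(458 + 116946\right) = \left(-17 + \frac{17}{288}\right) - 117404 = - \frac{4879}{288} - 117404 = - \frac{33817231}{288}$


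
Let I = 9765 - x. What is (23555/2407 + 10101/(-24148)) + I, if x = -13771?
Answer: 1368556511529/58124236 ≈ 23545.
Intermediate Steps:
I = 23536 (I = 9765 - 1*(-13771) = 9765 + 13771 = 23536)
(23555/2407 + 10101/(-24148)) + I = (23555/2407 + 10101/(-24148)) + 23536 = (23555*(1/2407) + 10101*(-1/24148)) + 23536 = (23555/2407 - 10101/24148) + 23536 = 544493033/58124236 + 23536 = 1368556511529/58124236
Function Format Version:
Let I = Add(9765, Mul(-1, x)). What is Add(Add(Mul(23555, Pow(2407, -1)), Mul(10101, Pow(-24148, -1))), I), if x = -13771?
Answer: Rational(1368556511529, 58124236) ≈ 23545.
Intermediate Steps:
I = 23536 (I = Add(9765, Mul(-1, -13771)) = Add(9765, 13771) = 23536)
Add(Add(Mul(23555, Pow(2407, -1)), Mul(10101, Pow(-24148, -1))), I) = Add(Add(Mul(23555, Pow(2407, -1)), Mul(10101, Pow(-24148, -1))), 23536) = Add(Add(Mul(23555, Rational(1, 2407)), Mul(10101, Rational(-1, 24148))), 23536) = Add(Add(Rational(23555, 2407), Rational(-10101, 24148)), 23536) = Add(Rational(544493033, 58124236), 23536) = Rational(1368556511529, 58124236)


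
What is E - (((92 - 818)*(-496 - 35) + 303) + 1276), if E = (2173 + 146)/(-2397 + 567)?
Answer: -236122623/610 ≈ -3.8709e+5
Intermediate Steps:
E = -773/610 (E = 2319/(-1830) = 2319*(-1/1830) = -773/610 ≈ -1.2672)
E - (((92 - 818)*(-496 - 35) + 303) + 1276) = -773/610 - (((92 - 818)*(-496 - 35) + 303) + 1276) = -773/610 - ((-726*(-531) + 303) + 1276) = -773/610 - ((385506 + 303) + 1276) = -773/610 - (385809 + 1276) = -773/610 - 1*387085 = -773/610 - 387085 = -236122623/610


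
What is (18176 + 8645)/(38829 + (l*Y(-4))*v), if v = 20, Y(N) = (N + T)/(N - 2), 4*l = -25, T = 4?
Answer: 26821/38829 ≈ 0.69075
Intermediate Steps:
l = -25/4 (l = (¼)*(-25) = -25/4 ≈ -6.2500)
Y(N) = (4 + N)/(-2 + N) (Y(N) = (N + 4)/(N - 2) = (4 + N)/(-2 + N))
(18176 + 8645)/(38829 + (l*Y(-4))*v) = (18176 + 8645)/(38829 - 25*(4 - 4)/(4*(-2 - 4))*20) = 26821/(38829 - 25*0/(4*(-6))*20) = 26821/(38829 - (-25)*0/24*20) = 26821/(38829 - 25/4*0*20) = 26821/(38829 + 0*20) = 26821/(38829 + 0) = 26821/38829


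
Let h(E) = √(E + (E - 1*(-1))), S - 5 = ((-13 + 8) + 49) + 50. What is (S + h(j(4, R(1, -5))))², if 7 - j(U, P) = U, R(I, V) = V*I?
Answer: (99 + √7)² ≈ 10332.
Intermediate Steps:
R(I, V) = I*V
j(U, P) = 7 - U
S = 99 (S = 5 + (((-13 + 8) + 49) + 50) = 5 + ((-5 + 49) + 50) = 5 + (44 + 50) = 5 + 94 = 99)
h(E) = √(1 + 2*E) (h(E) = √(E + (E + 1)) = √(E + (1 + E)) = √(1 + 2*E))
(S + h(j(4, R(1, -5))))² = (99 + √(1 + 2*(7 - 1*4)))² = (99 + √(1 + 2*(7 - 4)))² = (99 + √(1 + 2*3))² = (99 + √(1 + 6))² = (99 + √7)²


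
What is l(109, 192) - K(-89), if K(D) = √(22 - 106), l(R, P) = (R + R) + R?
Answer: 327 - 2*I*√21 ≈ 327.0 - 9.1651*I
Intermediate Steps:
l(R, P) = 3*R (l(R, P) = 2*R + R = 3*R)
K(D) = 2*I*√21 (K(D) = √(-84) = 2*I*√21)
l(109, 192) - K(-89) = 3*109 - 2*I*√21 = 327 - 2*I*√21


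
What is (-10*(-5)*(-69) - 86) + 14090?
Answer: 10554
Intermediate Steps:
(-10*(-5)*(-69) - 86) + 14090 = (50*(-69) - 86) + 14090 = (-3450 - 86) + 14090 = -3536 + 14090 = 10554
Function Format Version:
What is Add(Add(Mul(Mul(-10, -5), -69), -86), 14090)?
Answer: 10554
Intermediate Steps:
Add(Add(Mul(Mul(-10, -5), -69), -86), 14090) = Add(Add(Mul(50, -69), -86), 14090) = Add(Add(-3450, -86), 14090) = Add(-3536, 14090) = 10554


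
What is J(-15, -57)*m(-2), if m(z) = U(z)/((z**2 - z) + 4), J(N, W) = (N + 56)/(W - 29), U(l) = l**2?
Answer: -41/215 ≈ -0.19070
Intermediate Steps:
J(N, W) = (56 + N)/(-29 + W)
m(z) = z**2/(4 + z**2 - z) (m(z) = z**2/((z**2 - z) + 4) = z**2/(4 + z**2 - z))
J(-15, -57)*m(-2) = ((56 - 15)/(-29 - 57))*((-2)**2/(4 + (-2)**2 - 1*(-2))) = (41/(-86))*(4/(4 + 4 + 2)) = (-1/86*41)*(4/10) = -82/(43*10) = -41/86*2/5 = -41/215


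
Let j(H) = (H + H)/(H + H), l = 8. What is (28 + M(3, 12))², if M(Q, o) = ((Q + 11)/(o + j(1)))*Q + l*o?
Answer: 2735716/169 ≈ 16188.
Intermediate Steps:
j(H) = 1 (j(H) = (2*H)/((2*H)) = (2*H)*(1/(2*H)) = 1)
M(Q, o) = 8*o + Q*(11 + Q)/(1 + o) (M(Q, o) = ((Q + 11)/(o + 1))*Q + 8*o = ((11 + Q)/(1 + o))*Q + 8*o = Q*(11 + Q)/(1 + o) + 8*o = 8*o + Q*(11 + Q)/(1 + o))
(28 + M(3, 12))² = (28 + (3² + 8*12 + 8*12² + 11*3)/(1 + 12))² = (28 + (9 + 96 + 8*144 + 33)/13)² = (28 + (9 + 96 + 1152 + 33)/13)² = (28 + (1/13)*1290)² = (28 + 1290/13)² = (1654/13)² = 2735716/169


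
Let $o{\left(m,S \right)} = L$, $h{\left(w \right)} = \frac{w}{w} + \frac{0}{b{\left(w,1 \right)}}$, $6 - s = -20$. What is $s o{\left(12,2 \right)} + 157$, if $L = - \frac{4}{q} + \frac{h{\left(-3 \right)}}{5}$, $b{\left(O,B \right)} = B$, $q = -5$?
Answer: $183$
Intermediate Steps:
$s = 26$ ($s = 6 - -20 = 6 + 20 = 26$)
$h{\left(w \right)} = 1$ ($h{\left(w \right)} = \frac{w}{w} + \frac{0}{1} = 1 + 0 \cdot 1 = 1 + 0 = 1$)
$L = 1$ ($L = - \frac{4}{-5} + 1 \cdot \frac{1}{5} = \left(-4\right) \left(- \frac{1}{5}\right) + 1 \cdot \frac{1}{5} = \frac{4}{5} + \frac{1}{5} = 1$)
$o{\left(m,S \right)} = 1$
$s o{\left(12,2 \right)} + 157 = 26 \cdot 1 + 157 = 26 + 157 = 183$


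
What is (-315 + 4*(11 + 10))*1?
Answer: -231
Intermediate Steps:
(-315 + 4*(11 + 10))*1 = (-315 + 4*21)*1 = (-315 + 84)*1 = -231*1 = -231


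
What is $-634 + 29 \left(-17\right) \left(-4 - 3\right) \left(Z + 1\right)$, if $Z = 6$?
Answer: $23523$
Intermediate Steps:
$-634 + 29 \left(-17\right) \left(-4 - 3\right) \left(Z + 1\right) = -634 + 29 \left(-17\right) \left(-4 - 3\right) \left(6 + 1\right) = -634 - 493 \left(\left(-7\right) 7\right) = -634 - -24157 = -634 + 24157 = 23523$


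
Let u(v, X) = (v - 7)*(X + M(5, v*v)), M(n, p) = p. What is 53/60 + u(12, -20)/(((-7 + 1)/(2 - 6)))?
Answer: 24853/60 ≈ 414.22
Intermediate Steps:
u(v, X) = (-7 + v)*(X + v²) (u(v, X) = (v - 7)*(X + v*v) = (-7 + v)*(X + v²))
53/60 + u(12, -20)/(((-7 + 1)/(2 - 6))) = 53/60 + (12³ - 7*(-20) - 7*12² - 20*12)/(((-7 + 1)/(2 - 6))) = 53*(1/60) + (1728 + 140 - 7*144 - 240)/((-6/(-4))) = 53/60 + (1728 + 140 - 1008 - 240)/((-¼*(-6))) = 53/60 + 620/(3/2) = 53/60 + 620*(⅔) = 53/60 + 1240/3 = 24853/60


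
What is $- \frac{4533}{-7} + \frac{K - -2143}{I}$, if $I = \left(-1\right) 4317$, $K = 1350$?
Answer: $\frac{19544510}{30219} \approx 646.76$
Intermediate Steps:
$I = -4317$
$- \frac{4533}{-7} + \frac{K - -2143}{I} = - \frac{4533}{-7} + \frac{1350 - -2143}{-4317} = \left(-4533\right) \left(- \frac{1}{7}\right) + \left(1350 + 2143\right) \left(- \frac{1}{4317}\right) = \frac{4533}{7} + 3493 \left(- \frac{1}{4317}\right) = \frac{4533}{7} - \frac{3493}{4317} = \frac{19544510}{30219}$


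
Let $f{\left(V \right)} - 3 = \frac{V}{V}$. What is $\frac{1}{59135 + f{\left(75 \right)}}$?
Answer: $\frac{1}{59139} \approx 1.6909 \cdot 10^{-5}$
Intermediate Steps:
$f{\left(V \right)} = 4$ ($f{\left(V \right)} = 3 + \frac{V}{V} = 3 + 1 = 4$)
$\frac{1}{59135 + f{\left(75 \right)}} = \frac{1}{59135 + 4} = \frac{1}{59139}$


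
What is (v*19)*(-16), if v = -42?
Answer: 12768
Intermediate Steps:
(v*19)*(-16) = -42*19*(-16) = -798*(-16) = 12768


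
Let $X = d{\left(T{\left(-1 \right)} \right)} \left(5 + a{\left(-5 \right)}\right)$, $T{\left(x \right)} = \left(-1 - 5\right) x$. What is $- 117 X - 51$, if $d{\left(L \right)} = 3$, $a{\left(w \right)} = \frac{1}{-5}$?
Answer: $- \frac{8679}{5} \approx -1735.8$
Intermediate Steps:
$T{\left(x \right)} = - 6 x$
$a{\left(w \right)} = - \frac{1}{5}$
$X = \frac{72}{5}$ ($X = 3 \left(5 - \frac{1}{5}\right) = 3 \cdot \frac{24}{5} = \frac{72}{5} \approx 14.4$)
$- 117 X - 51 = \left(-117\right) \frac{72}{5} - 51 = - \frac{8424}{5} - 51 = - \frac{8679}{5}$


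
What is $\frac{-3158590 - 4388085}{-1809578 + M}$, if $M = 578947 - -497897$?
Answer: $\frac{7546675}{732734} \approx 10.299$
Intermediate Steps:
$M = 1076844$ ($M = 578947 + 497897 = 1076844$)
$\frac{-3158590 - 4388085}{-1809578 + M} = \frac{-3158590 - 4388085}{-1809578 + 1076844} = - \frac{7546675}{-732734} = \left(-7546675\right) \left(- \frac{1}{732734}\right) = \frac{7546675}{732734}$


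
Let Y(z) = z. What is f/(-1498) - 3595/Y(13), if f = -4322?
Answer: -2664562/9737 ≈ -273.65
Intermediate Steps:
f/(-1498) - 3595/Y(13) = -4322/(-1498) - 3595/13 = -4322*(-1/1498) - 3595*1/13 = 2161/749 - 3595/13 = -2664562/9737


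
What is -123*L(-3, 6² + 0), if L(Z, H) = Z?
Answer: 369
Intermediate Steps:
-123*L(-3, 6² + 0) = -123*(-3) = 369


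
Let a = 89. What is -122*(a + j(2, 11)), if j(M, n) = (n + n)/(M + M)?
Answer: -11529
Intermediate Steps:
j(M, n) = n/M (j(M, n) = (2*n)/((2*M)) = (2*n)*(1/(2*M)) = n/M)
-122*(a + j(2, 11)) = -122*(89 + 11/2) = -122*189/2 = -11529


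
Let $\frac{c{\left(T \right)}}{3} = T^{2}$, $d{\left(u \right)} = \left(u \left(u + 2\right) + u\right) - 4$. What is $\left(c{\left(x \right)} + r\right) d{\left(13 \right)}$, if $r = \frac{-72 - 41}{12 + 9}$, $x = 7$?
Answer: $\frac{202232}{7} \approx 28890.0$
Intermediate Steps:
$d{\left(u \right)} = -4 + u + u \left(2 + u\right)$ ($d{\left(u \right)} = \left(u \left(2 + u\right) + u\right) - 4 = \left(u + u \left(2 + u\right)\right) - 4 = -4 + u + u \left(2 + u\right)$)
$c{\left(T \right)} = 3 T^{2}$
$r = - \frac{113}{21} \approx -5.381$
$\left(c{\left(x \right)} + r\right) d{\left(13 \right)} = \left(3 \cdot 7^{2} - \frac{113}{21}\right) \left(-4 + 13^{2} + 3 \cdot 13\right) = \left(3 \cdot 49 - \frac{113}{21}\right) \left(-4 + 169 + 39\right) = \left(147 - \frac{113}{21}\right) 204 = \frac{2974}{21} \cdot 204 = \frac{202232}{7}$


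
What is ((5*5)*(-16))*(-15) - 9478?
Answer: -3478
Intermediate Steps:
((5*5)*(-16))*(-15) - 9478 = (25*(-16))*(-15) - 9478 = -400*(-15) - 9478 = 6000 - 9478 = -3478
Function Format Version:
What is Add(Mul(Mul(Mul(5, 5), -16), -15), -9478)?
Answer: -3478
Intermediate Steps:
Add(Mul(Mul(Mul(5, 5), -16), -15), -9478) = Add(Mul(Mul(25, -16), -15), -9478) = Add(Mul(-400, -15), -9478) = Add(6000, -9478) = -3478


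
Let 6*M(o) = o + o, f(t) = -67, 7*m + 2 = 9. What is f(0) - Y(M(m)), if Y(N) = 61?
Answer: -128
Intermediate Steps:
m = 1 (m = -2/7 + (⅐)*9 = -2/7 + 9/7 = 1)
M(o) = o/3 (M(o) = (o + o)/6 = (2*o)/6 = o/3)
f(0) - Y(M(m)) = -67 - 1*61 = -67 - 61 = -128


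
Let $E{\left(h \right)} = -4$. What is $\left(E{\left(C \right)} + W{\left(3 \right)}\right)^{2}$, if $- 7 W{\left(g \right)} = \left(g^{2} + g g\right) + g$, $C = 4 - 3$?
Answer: $49$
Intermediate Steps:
$C = 1$
$W{\left(g \right)} = - \frac{2 g^{2}}{7} - \frac{g}{7}$ ($W{\left(g \right)} = - \frac{\left(g^{2} + g g\right) + g}{7} = - \frac{\left(g^{2} + g^{2}\right) + g}{7} = - \frac{2 g^{2} + g}{7} = - \frac{g + 2 g^{2}}{7} = - \frac{2 g^{2}}{7} - \frac{g}{7}$)
$\left(E{\left(C \right)} + W{\left(3 \right)}\right)^{2} = \left(-4 - \frac{3 \left(1 + 2 \cdot 3\right)}{7}\right)^{2} = \left(-4 - \frac{3 \left(1 + 6\right)}{7}\right)^{2} = \left(-4 - \frac{3}{7} \cdot 7\right)^{2} = \left(-4 - 3\right)^{2} = \left(-7\right)^{2} = 49$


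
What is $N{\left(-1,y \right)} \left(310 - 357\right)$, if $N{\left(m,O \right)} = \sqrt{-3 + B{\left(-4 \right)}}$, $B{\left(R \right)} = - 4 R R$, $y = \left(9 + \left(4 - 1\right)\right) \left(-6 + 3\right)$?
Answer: $- 47 i \sqrt{67} \approx - 384.71 i$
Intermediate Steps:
$y = -36$ ($y = \left(9 + 3\right) \left(-3\right) = 12 \left(-3\right) = -36$)
$B{\left(R \right)} = - 4 R^{2}$
$N{\left(m,O \right)} = i \sqrt{67}$ ($N{\left(m,O \right)} = \sqrt{-3 - 4 \left(-4\right)^{2}} = \sqrt{-3 - 64} = \sqrt{-67} = i \sqrt{67}$)
$N{\left(-1,y \right)} \left(310 - 357\right) = i \sqrt{67} \left(310 - 357\right) = i \sqrt{67} \left(-47\right) = - 47 i \sqrt{67}$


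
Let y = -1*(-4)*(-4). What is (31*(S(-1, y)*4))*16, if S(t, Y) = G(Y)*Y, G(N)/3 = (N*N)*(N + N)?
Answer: 780140544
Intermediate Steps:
G(N) = 6*N³ (G(N) = 3*((N*N)*(N + N)) = 3*(N²*(2*N)) = 3*(2*N³) = 6*N³)
y = -16 (y = 4*(-4) = -16)
S(t, Y) = 6*Y⁴ (S(t, Y) = (6*Y³)*Y = 6*Y⁴)
(31*(S(-1, y)*4))*16 = (31*((6*(-16)⁴)*4))*16 = (31*((6*65536)*4))*16 = (31*(393216*4))*16 = (31*1572864)*16 = 48758784*16 = 780140544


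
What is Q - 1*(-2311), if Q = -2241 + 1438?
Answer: 1508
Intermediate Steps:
Q = -803
Q - 1*(-2311) = -803 - 1*(-2311) = -803 + 2311 = 1508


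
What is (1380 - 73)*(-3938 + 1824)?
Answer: -2762998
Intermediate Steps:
(1380 - 73)*(-3938 + 1824) = 1307*(-2114) = -2762998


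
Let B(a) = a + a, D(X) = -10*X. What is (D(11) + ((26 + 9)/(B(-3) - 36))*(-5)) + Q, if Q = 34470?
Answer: 206185/6 ≈ 34364.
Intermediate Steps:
B(a) = 2*a
(D(11) + ((26 + 9)/(B(-3) - 36))*(-5)) + Q = (-10*11 + ((26 + 9)/(2*(-3) - 36))*(-5)) + 34470 = (-110 + (35/(-6 - 36))*(-5)) + 34470 = (-110 + (35/(-42))*(-5)) + 34470 = (-110 + (35*(-1/42))*(-5)) + 34470 = (-110 - ⅚*(-5)) + 34470 = (-110 + 25/6) + 34470 = -635/6 + 34470 = 206185/6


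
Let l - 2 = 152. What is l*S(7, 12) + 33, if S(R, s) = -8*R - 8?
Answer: -9823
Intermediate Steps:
l = 154 (l = 2 + 152 = 154)
S(R, s) = -8 - 8*R
l*S(7, 12) + 33 = 154*(-8 - 8*7) + 33 = 154*(-8 - 56) + 33 = 154*(-64) + 33 = -9856 + 33 = -9823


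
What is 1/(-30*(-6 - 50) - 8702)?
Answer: -1/7022 ≈ -0.00014241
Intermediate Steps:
1/(-30*(-6 - 50) - 8702) = 1/(-30*(-56) - 8702) = 1/(1680 - 8702) = 1/(-7022) = -1/7022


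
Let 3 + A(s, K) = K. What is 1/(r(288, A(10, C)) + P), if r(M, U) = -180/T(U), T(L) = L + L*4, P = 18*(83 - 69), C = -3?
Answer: 1/258 ≈ 0.0038760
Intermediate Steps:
A(s, K) = -3 + K
P = 252 (P = 18*14 = 252)
T(L) = 5*L (T(L) = L + 4*L = 5*L)
r(M, U) = -36/U (r(M, U) = -180*1/(5*U) = -36/U)
1/(r(288, A(10, C)) + P) = 1/(-36/(-3 - 3) + 252) = 1/(-36/(-6) + 252) = 1/(-36*(-⅙) + 252) = 1/(6 + 252) = 1/258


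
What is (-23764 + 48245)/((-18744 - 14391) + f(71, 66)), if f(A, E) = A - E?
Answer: -24481/33130 ≈ -0.73894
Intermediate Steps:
(-23764 + 48245)/((-18744 - 14391) + f(71, 66)) = (-23764 + 48245)/((-18744 - 14391) + (71 - 1*66)) = 24481/(-33135 + (71 - 66)) = 24481/(-33135 + 5) = 24481/(-33130) = 24481*(-1/33130) = -24481/33130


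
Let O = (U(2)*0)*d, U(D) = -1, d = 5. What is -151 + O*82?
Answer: -151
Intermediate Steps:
O = 0 (O = -1*0*5 = 0*5 = 0)
-151 + O*82 = -151 + 0*82 = -151 + 0 = -151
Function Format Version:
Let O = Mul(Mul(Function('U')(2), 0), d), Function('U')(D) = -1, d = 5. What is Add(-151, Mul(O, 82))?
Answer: -151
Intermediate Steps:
O = 0 (O = Mul(Mul(-1, 0), 5) = Mul(0, 5) = 0)
Add(-151, Mul(O, 82)) = Add(-151, Mul(0, 82)) = Add(-151, 0) = -151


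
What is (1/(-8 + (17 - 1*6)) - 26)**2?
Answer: 5929/9 ≈ 658.78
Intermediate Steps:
(1/(-8 + (17 - 1*6)) - 26)**2 = (1/(-8 + (17 - 6)) - 26)**2 = (1/(-8 + 11) - 26)**2 = (1/3 - 26)**2 = (-77/3)**2 = 5929/9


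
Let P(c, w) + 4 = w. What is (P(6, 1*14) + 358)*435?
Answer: 160080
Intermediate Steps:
P(c, w) = -4 + w
(P(6, 1*14) + 358)*435 = ((-4 + 1*14) + 358)*435 = ((-4 + 14) + 358)*435 = (10 + 358)*435 = 368*435 = 160080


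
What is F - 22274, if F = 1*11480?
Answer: -10794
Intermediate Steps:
F = 11480
F - 22274 = 11480 - 22274 = -10794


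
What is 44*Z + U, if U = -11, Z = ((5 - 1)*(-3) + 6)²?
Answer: 1573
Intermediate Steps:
Z = 36 (Z = (4*(-3) + 6)² = (-12 + 6)² = (-6)² = 36)
44*Z + U = 44*36 - 11 = 1584 - 11 = 1573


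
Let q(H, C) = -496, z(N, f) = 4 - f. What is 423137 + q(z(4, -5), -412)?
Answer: 422641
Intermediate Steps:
423137 + q(z(4, -5), -412) = 423137 - 496 = 422641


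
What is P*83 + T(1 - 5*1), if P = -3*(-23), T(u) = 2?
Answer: 5729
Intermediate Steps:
P = 69
P*83 + T(1 - 5*1) = 69*83 + 2 = 5727 + 2 = 5729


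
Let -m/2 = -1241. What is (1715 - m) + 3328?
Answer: 2561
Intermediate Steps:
m = 2482 (m = -2*(-1241) = 2482)
(1715 - m) + 3328 = (1715 - 1*2482) + 3328 = (1715 - 2482) + 3328 = -767 + 3328 = 2561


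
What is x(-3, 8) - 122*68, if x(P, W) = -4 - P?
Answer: -8297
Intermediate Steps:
x(-3, 8) - 122*68 = (-4 - 1*(-3)) - 122*68 = (-4 + 3) - 8296 = -1 - 8296 = -8297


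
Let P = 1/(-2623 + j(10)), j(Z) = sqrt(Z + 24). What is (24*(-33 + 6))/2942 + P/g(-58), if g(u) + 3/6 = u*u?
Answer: -14995505013926/68081409024615 - 2*sqrt(34)/46282399065 ≈ -0.22026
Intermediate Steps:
g(u) = -1/2 + u**2 (g(u) = -1/2 + u*u = -1/2 + u**2)
j(Z) = sqrt(24 + Z)
P = 1/(-2623 + sqrt(34)) (P = 1/(-2623 + sqrt(24 + 10)) = 1/(-2623 + sqrt(34)) ≈ -0.00038209)
(24*(-33 + 6))/2942 + P/g(-58) = (24*(-33 + 6))/2942 + (-2623/6880095 - sqrt(34)/6880095)/(-1/2 + (-58)**2) = (24*(-27))*(1/2942) + (-2623/6880095 - sqrt(34)/6880095)/(-1/2 + 3364) = -648*1/2942 + (-2623/6880095 - sqrt(34)/6880095)/(6727/2) = -324/1471 + (-2623/6880095 - sqrt(34)/6880095)*(2/6727) = -324/1471 + (-5246/46282399065 - 2*sqrt(34)/46282399065) = -14995505013926/68081409024615 - 2*sqrt(34)/46282399065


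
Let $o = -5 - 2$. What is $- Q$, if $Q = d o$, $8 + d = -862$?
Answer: $-6090$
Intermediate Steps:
$d = -870$ ($d = -8 - 862 = -870$)
$o = -7$
$Q = 6090$ ($Q = \left(-870\right) \left(-7\right) = 6090$)
$- Q = \left(-1\right) 6090 = -6090$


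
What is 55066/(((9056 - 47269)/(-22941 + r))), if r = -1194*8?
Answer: 1789259538/38213 ≈ 46823.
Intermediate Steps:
r = -9552
55066/(((9056 - 47269)/(-22941 + r))) = 55066/(((9056 - 47269)/(-22941 - 9552))) = 55066/((-38213/(-32493))) = 55066/((-38213*(-1/32493))) = 55066/(38213/32493) = 55066*(32493/38213) = 1789259538/38213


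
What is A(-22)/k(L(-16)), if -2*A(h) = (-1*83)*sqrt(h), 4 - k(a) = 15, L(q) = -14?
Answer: -83*I*sqrt(22)/22 ≈ -17.696*I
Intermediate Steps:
k(a) = -11 (k(a) = 4 - 1*15 = 4 - 15 = -11)
A(h) = 83*sqrt(h)/2 (A(h) = -(-1*83)*sqrt(h)/2 = -(-83)*sqrt(h)/2 = 83*sqrt(h)/2)
A(-22)/k(L(-16)) = (83*sqrt(-22)/2)/(-11) = (83*(I*sqrt(22))/2)*(-1/11) = (83*I*sqrt(22)/2)*(-1/11) = -83*I*sqrt(22)/22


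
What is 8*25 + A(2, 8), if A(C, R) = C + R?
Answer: 210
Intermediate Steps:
8*25 + A(2, 8) = 8*25 + (2 + 8) = 200 + 10 = 210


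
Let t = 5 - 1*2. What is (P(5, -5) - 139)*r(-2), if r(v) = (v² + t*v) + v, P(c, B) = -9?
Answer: 592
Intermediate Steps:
t = 3 (t = 5 - 2 = 3)
r(v) = v² + 4*v (r(v) = (v² + 3*v) + v = v² + 4*v)
(P(5, -5) - 139)*r(-2) = (-9 - 139)*(-2*(4 - 2)) = -(-296)*2 = -148*(-4) = 592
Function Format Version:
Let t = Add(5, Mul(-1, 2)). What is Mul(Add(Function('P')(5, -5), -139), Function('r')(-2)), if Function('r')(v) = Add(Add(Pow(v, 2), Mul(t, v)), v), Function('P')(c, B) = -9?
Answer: 592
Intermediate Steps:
t = 3 (t = Add(5, -2) = 3)
Function('r')(v) = Add(Pow(v, 2), Mul(4, v)) (Function('r')(v) = Add(Add(Pow(v, 2), Mul(3, v)), v) = Add(Pow(v, 2), Mul(4, v)))
Mul(Add(Function('P')(5, -5), -139), Function('r')(-2)) = Mul(Add(-9, -139), Mul(-2, Add(4, -2))) = Mul(-148, Mul(-2, 2)) = Mul(-148, -4) = 592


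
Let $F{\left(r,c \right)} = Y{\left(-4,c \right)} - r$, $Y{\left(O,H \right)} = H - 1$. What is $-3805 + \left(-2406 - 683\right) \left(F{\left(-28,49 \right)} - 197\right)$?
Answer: $369964$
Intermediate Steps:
$Y{\left(O,H \right)} = -1 + H$ ($Y{\left(O,H \right)} = H - 1 = -1 + H$)
$F{\left(r,c \right)} = -1 + c - r$ ($F{\left(r,c \right)} = \left(-1 + c\right) - r = -1 + c - r$)
$-3805 + \left(-2406 - 683\right) \left(F{\left(-28,49 \right)} - 197\right) = -3805 + \left(-2406 - 683\right) \left(\left(-1 + 49 - -28\right) - 197\right) = -3805 - 3089 \left(\left(-1 + 49 + 28\right) - 197\right) = -3805 - 3089 \left(76 - 197\right) = -3805 - -373769 = -3805 + 373769 = 369964$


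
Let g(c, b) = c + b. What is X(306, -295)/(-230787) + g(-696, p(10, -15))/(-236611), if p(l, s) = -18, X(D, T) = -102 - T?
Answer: 119115995/54606742857 ≈ 0.0021813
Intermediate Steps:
g(c, b) = b + c
X(306, -295)/(-230787) + g(-696, p(10, -15))/(-236611) = (-102 - 1*(-295))/(-230787) + (-18 - 696)/(-236611) = (-102 + 295)*(-1/230787) - 714*(-1/236611) = 193*(-1/230787) + 714/236611 = -193/230787 + 714/236611 = 119115995/54606742857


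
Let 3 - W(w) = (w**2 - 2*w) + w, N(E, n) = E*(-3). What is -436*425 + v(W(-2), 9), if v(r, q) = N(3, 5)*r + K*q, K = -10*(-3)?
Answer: -185003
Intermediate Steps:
N(E, n) = -3*E
K = 30
W(w) = 3 + w - w**2 (W(w) = 3 - ((w**2 - 2*w) + w) = 3 - (w**2 - w) = 3 + (w - w**2) = 3 + w - w**2)
v(r, q) = -9*r + 30*q (v(r, q) = (-3*3)*r + 30*q = -9*r + 30*q)
-436*425 + v(W(-2), 9) = -436*425 + (-9*(3 - 2 - 1*(-2)**2) + 30*9) = -185300 + (-9*(3 - 2 - 1*4) + 270) = -185300 + (-9*(3 - 2 - 4) + 270) = -185300 + (-9*(-3) + 270) = -185300 + (27 + 270) = -185300 + 297 = -185003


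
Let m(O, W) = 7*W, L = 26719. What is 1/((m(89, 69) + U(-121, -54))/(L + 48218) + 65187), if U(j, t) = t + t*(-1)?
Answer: 24979/1628306234 ≈ 1.5340e-5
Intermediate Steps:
U(j, t) = 0 (U(j, t) = t - t = 0)
1/((m(89, 69) + U(-121, -54))/(L + 48218) + 65187) = 1/((7*69 + 0)/(26719 + 48218) + 65187) = 1/((483 + 0)/74937 + 65187) = 1/(483*(1/74937) + 65187) = 1/(161/24979 + 65187) = 1/(1628306234/24979) = 24979/1628306234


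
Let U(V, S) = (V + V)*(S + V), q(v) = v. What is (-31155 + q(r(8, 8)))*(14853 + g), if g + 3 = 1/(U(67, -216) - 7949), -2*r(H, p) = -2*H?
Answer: -12911607268103/27915 ≈ -4.6253e+8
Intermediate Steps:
r(H, p) = H (r(H, p) = -(-1)*H = H)
U(V, S) = 2*V*(S + V) (U(V, S) = (2*V)*(S + V) = 2*V*(S + V))
g = -83746/27915 (g = -3 + 1/(2*67*(-216 + 67) - 7949) = -3 + 1/(2*67*(-149) - 7949) = -3 + 1/(-19966 - 7949) = -3 + 1/(-27915) = -3 - 1/27915 = -83746/27915 ≈ -3.0000)
(-31155 + q(r(8, 8)))*(14853 + g) = (-31155 + 8)*(14853 - 83746/27915) = -31147*414537749/27915 = -12911607268103/27915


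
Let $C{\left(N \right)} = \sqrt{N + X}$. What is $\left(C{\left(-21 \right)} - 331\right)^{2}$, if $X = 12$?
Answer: $109552 - 1986 i \approx 1.0955 \cdot 10^{5} - 1986.0 i$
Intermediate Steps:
$C{\left(N \right)} = \sqrt{12 + N}$ ($C{\left(N \right)} = \sqrt{N + 12} = \sqrt{12 + N}$)
$\left(C{\left(-21 \right)} - 331\right)^{2} = \left(\sqrt{12 - 21} - 331\right)^{2} = \left(\sqrt{-9} - 331\right)^{2} = \left(3 i - 331\right)^{2} = \left(-331 + 3 i\right)^{2}$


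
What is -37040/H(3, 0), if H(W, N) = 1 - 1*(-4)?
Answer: -7408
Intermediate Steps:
H(W, N) = 5 (H(W, N) = 1 + 4 = 5)
-37040/H(3, 0) = -37040/5 = -37040*⅕ = -7408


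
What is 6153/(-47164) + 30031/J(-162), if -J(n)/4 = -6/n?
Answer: -2390146305/11791 ≈ -2.0271e+5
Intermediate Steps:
J(n) = 24/n (J(n) = -(-24)/n = 24/n)
6153/(-47164) + 30031/J(-162) = 6153/(-47164) + 30031/((24/(-162))) = 6153*(-1/47164) + 30031/((24*(-1/162))) = -6153/47164 + 30031/(-4/27) = -6153/47164 + 30031*(-27/4) = -6153/47164 - 810837/4 = -2390146305/11791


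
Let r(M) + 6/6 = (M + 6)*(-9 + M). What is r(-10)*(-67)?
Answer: -5025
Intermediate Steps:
r(M) = -1 + (-9 + M)*(6 + M) (r(M) = -1 + (M + 6)*(-9 + M) = -1 + (6 + M)*(-9 + M) = -1 + (-9 + M)*(6 + M))
r(-10)*(-67) = (-55 + (-10)² - 3*(-10))*(-67) = (-55 + 100 + 30)*(-67) = 75*(-67) = -5025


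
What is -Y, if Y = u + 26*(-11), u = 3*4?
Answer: 274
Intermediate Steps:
u = 12
Y = -274 (Y = 12 + 26*(-11) = 12 - 286 = -274)
-Y = -1*(-274) = 274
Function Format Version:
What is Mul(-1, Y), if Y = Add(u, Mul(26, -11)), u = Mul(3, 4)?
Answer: 274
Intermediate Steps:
u = 12
Y = -274 (Y = Add(12, Mul(26, -11)) = Add(12, -286) = -274)
Mul(-1, Y) = Mul(-1, -274) = 274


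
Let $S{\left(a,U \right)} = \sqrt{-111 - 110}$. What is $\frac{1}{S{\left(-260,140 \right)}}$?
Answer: $- \frac{i \sqrt{221}}{221} \approx - 0.067267 i$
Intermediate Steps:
$S{\left(a,U \right)} = i \sqrt{221}$ ($S{\left(a,U \right)} = \sqrt{-221} = i \sqrt{221}$)
$\frac{1}{S{\left(-260,140 \right)}} = \frac{1}{i \sqrt{221}} = - \frac{i \sqrt{221}}{221}$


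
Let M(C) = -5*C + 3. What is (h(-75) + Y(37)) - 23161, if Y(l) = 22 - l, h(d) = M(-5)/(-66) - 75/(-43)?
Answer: -32884871/1419 ≈ -23175.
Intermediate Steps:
M(C) = 3 - 5*C
h(d) = 1873/1419 (h(d) = (3 - 5*(-5))/(-66) - 75/(-43) = (3 + 25)*(-1/66) - 75*(-1/43) = 28*(-1/66) + 75/43 = -14/33 + 75/43 = 1873/1419)
(h(-75) + Y(37)) - 23161 = (1873/1419 + (22 - 1*37)) - 23161 = (1873/1419 + (22 - 37)) - 23161 = (1873/1419 - 15) - 23161 = -19412/1419 - 23161 = -32884871/1419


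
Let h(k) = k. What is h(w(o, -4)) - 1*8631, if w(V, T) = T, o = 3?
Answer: -8635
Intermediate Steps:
h(w(o, -4)) - 1*8631 = -4 - 1*8631 = -4 - 8631 = -8635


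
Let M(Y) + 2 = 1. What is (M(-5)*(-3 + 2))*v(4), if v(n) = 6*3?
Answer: 18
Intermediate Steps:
M(Y) = -1 (M(Y) = -2 + 1 = -1)
v(n) = 18
(M(-5)*(-3 + 2))*v(4) = -(-3 + 2)*18 = -1*(-1)*18 = 1*18 = 18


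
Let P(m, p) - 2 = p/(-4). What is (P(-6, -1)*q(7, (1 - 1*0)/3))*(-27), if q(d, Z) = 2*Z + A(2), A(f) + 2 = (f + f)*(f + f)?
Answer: -891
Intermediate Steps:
A(f) = -2 + 4*f² (A(f) = -2 + (f + f)*(f + f) = -2 + (2*f)*(2*f) = -2 + 4*f²)
P(m, p) = 2 - p/4 (P(m, p) = 2 + p/(-4) = 2 + p*(-¼) = 2 - p/4)
q(d, Z) = 14 + 2*Z (q(d, Z) = 2*Z + (-2 + 4*2²) = 2*Z + (-2 + 4*4) = 2*Z + (-2 + 16) = 2*Z + 14 = 14 + 2*Z)
(P(-6, -1)*q(7, (1 - 1*0)/3))*(-27) = ((2 - ¼*(-1))*(14 + 2*((1 - 1*0)/3)))*(-27) = ((2 + ¼)*(14 + 2*((1 + 0)*(⅓))))*(-27) = (9*(14 + 2*(1*(⅓)))/4)*(-27) = (9*(14 + 2*(⅓))/4)*(-27) = (9*(14 + ⅔)/4)*(-27) = ((9/4)*(44/3))*(-27) = 33*(-27) = -891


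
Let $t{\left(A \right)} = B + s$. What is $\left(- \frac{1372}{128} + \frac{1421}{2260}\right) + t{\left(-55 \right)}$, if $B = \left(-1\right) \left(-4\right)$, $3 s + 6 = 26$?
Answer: $\frac{31279}{54240} \approx 0.57668$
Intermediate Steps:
$s = \frac{20}{3}$ ($s = -2 + \frac{1}{3} \cdot 26 = -2 + \frac{26}{3} = \frac{20}{3} \approx 6.6667$)
$B = 4$
$t{\left(A \right)} = \frac{32}{3}$ ($t{\left(A \right)} = 4 + \frac{20}{3} = \frac{32}{3}$)
$\left(- \frac{1372}{128} + \frac{1421}{2260}\right) + t{\left(-55 \right)} = \left(- \frac{1372}{128} + \frac{1421}{2260}\right) + \frac{32}{3} = \left(\left(-1372\right) \frac{1}{128} + 1421 \cdot \frac{1}{2260}\right) + \frac{32}{3} = \left(- \frac{343}{32} + \frac{1421}{2260}\right) + \frac{32}{3} = - \frac{182427}{18080} + \frac{32}{3} = \frac{31279}{54240}$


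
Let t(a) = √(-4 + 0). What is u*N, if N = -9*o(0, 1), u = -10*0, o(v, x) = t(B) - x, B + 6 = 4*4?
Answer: 0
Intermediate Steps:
B = 10 (B = -6 + 4*4 = -6 + 16 = 10)
t(a) = 2*I (t(a) = √(-4) = 2*I)
o(v, x) = -x + 2*I (o(v, x) = 2*I - x = -x + 2*I)
u = 0
N = 9 - 18*I (N = -9*(-1*1 + 2*I) = -9*(-1 + 2*I) = 9 - 18*I ≈ 9.0 - 18.0*I)
u*N = 0*(9 - 18*I) = 0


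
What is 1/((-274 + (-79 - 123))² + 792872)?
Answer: 1/1019448 ≈ 9.8092e-7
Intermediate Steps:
1/((-274 + (-79 - 123))² + 792872) = 1/((-274 - 202)² + 792872) = 1/((-476)² + 792872) = 1/(226576 + 792872) = 1/1019448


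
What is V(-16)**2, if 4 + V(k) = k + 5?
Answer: 225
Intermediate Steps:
V(k) = 1 + k (V(k) = -4 + (k + 5) = -4 + (5 + k) = 1 + k)
V(-16)**2 = (1 - 16)**2 = (-15)**2 = 225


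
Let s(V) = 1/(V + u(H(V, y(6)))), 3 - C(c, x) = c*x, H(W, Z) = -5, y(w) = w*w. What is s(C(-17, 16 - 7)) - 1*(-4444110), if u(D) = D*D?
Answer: 804383911/181 ≈ 4.4441e+6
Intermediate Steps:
y(w) = w²
u(D) = D²
C(c, x) = 3 - c*x
s(V) = 1/(25 + V) (s(V) = 1/(V + (-5)²) = 1/(V + 25) = 1/(25 + V))
s(C(-17, 16 - 7)) - 1*(-4444110) = 1/(25 + (3 - 1*(-17)*(16 - 7))) - 1*(-4444110) = 1/(25 + (3 - 1*(-17)*9)) + 4444110 = 1/(25 + (3 + 153)) + 4444110 = 1/(25 + 156) + 4444110 = 1/181 + 4444110 = 804383911/181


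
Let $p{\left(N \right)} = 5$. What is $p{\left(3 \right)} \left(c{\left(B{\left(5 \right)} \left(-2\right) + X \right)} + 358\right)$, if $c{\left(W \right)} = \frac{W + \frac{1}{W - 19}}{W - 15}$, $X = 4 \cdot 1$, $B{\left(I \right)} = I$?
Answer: $\frac{188101}{105} \approx 1791.4$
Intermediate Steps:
$X = 4$
$c{\left(W \right)} = \frac{W + \frac{1}{-19 + W}}{-15 + W}$
$p{\left(3 \right)} \left(c{\left(B{\left(5 \right)} \left(-2\right) + X \right)} + 358\right) = 5 \left(\frac{1 + \left(5 \left(-2\right) + 4\right)^{2} - 19 \left(5 \left(-2\right) + 4\right)}{285 + \left(5 \left(-2\right) + 4\right)^{2} - 34 \left(5 \left(-2\right) + 4\right)} + 358\right) = 5 \left(\frac{1 + \left(-10 + 4\right)^{2} - 19 \left(-10 + 4\right)}{285 + \left(-10 + 4\right)^{2} - 34 \left(-10 + 4\right)} + 358\right) = 5 \left(\frac{1 + \left(-6\right)^{2} - -114}{285 + \left(-6\right)^{2} - -204} + 358\right) = 5 \left(\frac{1 + 36 + 114}{285 + 36 + 204} + 358\right) = 5 \left(\frac{1}{525} \cdot 151 + 358\right) = 5 \left(\frac{151}{525} + 358\right) = 5 \cdot \frac{188101}{525} = \frac{188101}{105}$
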